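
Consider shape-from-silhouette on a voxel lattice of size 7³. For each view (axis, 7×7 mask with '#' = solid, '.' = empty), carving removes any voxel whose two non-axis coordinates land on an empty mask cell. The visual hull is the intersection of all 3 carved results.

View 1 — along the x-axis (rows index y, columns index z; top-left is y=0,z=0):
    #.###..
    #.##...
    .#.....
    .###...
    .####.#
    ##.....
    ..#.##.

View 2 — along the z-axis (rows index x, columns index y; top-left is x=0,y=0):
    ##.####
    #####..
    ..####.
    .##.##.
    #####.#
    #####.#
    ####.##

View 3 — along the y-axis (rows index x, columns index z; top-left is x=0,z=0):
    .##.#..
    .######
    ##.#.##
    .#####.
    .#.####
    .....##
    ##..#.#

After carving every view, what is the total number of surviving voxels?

remaining voxels: 63

initial block: 7^3 = 343
step 1: project along x, AND mask (21/49) → |grid| = 147
step 2: project along z, AND mask (37/49) → |grid| = 112
step 3: project along y, AND mask (30/49) → |grid| = 63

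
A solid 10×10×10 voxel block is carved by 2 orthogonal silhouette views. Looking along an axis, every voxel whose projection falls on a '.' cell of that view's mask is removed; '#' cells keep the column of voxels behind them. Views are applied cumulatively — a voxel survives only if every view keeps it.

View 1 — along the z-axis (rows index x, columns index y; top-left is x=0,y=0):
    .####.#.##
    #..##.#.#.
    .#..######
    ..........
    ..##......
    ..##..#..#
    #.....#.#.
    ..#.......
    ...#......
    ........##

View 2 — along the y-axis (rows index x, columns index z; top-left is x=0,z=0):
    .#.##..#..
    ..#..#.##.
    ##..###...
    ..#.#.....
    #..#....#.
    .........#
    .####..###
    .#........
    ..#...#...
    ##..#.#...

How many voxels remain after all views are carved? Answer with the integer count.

before carving: 1000 voxels (10×10×10)
[1] z-view keeps 32 columns → grid now 320
[2] y-view keeps 33 columns → grid now 125

remaining voxels: 125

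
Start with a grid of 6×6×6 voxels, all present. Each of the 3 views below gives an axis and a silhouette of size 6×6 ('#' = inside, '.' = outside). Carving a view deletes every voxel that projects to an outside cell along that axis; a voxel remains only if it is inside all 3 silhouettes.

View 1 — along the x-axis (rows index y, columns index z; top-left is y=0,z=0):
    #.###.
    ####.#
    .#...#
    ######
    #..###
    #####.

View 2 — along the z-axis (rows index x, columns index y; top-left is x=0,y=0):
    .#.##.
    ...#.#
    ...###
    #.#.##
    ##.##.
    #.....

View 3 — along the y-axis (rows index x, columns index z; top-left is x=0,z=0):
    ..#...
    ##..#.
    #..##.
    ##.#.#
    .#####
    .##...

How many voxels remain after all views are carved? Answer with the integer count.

remaining voxels: 43

start: 6×6×6 = 216 voxels
after view 1 [x-axis, 26 of 36 cells solid] → remaining = 156
after view 2 [z-axis, 17 of 36 cells solid] → remaining = 79
after view 3 [y-axis, 18 of 36 cells solid] → remaining = 43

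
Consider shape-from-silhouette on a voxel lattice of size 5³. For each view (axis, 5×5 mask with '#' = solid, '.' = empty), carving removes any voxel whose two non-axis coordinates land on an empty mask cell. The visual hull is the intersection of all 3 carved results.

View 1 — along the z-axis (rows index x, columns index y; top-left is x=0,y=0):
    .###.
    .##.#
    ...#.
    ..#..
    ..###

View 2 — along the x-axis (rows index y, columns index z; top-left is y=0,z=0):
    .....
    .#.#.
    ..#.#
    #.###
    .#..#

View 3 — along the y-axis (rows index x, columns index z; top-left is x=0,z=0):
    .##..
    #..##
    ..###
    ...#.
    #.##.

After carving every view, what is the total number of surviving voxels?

voxel count = 13

full grid |V| = 125
carve view 1 (along z, XY-mask fill 11/25): 55 voxels remain
carve view 2 (along x, YZ-mask fill 10/25): 28 voxels remain
carve view 3 (along y, XZ-mask fill 12/25): 13 voxels remain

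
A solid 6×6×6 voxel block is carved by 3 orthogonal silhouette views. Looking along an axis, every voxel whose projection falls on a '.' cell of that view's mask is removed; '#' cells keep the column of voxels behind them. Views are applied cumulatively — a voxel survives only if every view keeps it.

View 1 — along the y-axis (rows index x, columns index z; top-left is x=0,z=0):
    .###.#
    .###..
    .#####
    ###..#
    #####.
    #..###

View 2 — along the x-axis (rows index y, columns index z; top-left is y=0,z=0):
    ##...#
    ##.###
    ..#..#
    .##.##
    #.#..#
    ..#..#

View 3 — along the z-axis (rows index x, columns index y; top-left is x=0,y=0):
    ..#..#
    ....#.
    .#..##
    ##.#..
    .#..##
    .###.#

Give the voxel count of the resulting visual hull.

remaining voxels: 37

before carving: 216 voxels (6×6×6)
V1 y: intersect with XZ mask (25 set) -- 150 left
V2 x: intersect with YZ mask (19 set) -- 79 left
V3 z: intersect with XY mask (16 set) -- 37 left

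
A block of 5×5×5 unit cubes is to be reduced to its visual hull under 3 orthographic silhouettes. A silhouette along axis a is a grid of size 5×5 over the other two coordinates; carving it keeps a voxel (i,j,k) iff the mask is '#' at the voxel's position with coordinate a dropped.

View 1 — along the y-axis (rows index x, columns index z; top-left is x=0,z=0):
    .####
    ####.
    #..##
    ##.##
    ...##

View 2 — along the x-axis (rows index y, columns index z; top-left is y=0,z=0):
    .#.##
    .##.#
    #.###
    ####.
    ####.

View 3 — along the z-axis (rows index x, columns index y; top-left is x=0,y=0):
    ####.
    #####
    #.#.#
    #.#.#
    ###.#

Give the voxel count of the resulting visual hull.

|visual hull| = 49

full grid |V| = 125
V1 y: intersect with XZ mask (17 set) -- 85 left
V2 x: intersect with YZ mask (18 set) -- 61 left
V3 z: intersect with XY mask (19 set) -- 49 left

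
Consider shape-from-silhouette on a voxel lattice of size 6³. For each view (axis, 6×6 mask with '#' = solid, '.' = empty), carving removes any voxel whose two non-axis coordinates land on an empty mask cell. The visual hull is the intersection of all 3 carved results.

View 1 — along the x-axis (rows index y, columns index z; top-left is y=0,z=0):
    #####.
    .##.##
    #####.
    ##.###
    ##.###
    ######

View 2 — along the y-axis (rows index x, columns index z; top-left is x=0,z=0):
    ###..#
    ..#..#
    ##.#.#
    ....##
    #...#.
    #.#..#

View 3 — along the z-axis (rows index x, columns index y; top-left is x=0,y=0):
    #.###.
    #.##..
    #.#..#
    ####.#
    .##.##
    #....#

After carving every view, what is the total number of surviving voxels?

45 voxels

full grid |V| = 216
carve view 1 (along x, YZ-mask fill 30/36): 180 voxels remain
carve view 2 (along y, XZ-mask fill 17/36): 81 voxels remain
carve view 3 (along z, XY-mask fill 21/36): 45 voxels remain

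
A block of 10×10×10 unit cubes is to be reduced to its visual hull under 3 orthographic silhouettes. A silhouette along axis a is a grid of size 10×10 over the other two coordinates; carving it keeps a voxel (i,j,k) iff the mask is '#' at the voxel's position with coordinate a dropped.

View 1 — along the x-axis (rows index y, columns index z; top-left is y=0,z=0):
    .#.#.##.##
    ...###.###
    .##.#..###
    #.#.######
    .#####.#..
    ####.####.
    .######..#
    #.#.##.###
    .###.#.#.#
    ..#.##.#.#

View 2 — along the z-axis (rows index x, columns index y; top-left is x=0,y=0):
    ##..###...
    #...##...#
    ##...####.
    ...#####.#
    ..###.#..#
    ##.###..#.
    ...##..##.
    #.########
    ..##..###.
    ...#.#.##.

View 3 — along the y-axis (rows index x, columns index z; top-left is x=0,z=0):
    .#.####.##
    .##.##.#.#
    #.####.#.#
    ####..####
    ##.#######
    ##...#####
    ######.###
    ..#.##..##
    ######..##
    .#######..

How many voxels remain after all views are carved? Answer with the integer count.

start: 10×10×10 = 1000 voxels
[1] x-view keeps 65 columns → grid now 650
[2] z-view keeps 54 columns → grid now 360
[3] y-view keeps 73 columns → grid now 265

|visual hull| = 265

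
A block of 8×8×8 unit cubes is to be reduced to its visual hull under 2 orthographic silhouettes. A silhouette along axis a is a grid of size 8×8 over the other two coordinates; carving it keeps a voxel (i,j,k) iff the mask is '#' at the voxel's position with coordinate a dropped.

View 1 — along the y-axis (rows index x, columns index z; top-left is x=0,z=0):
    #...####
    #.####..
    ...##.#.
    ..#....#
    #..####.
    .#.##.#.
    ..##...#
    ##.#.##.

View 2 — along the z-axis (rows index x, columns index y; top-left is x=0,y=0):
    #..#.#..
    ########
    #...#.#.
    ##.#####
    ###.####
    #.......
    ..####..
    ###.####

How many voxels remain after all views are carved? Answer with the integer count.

full grid |V| = 512
  1. axis=1 (XZ plane), |mask|=32  ⇒  voxels=256
  2. axis=2 (XY plane), |mask|=40  ⇒  voxels=164

|visual hull| = 164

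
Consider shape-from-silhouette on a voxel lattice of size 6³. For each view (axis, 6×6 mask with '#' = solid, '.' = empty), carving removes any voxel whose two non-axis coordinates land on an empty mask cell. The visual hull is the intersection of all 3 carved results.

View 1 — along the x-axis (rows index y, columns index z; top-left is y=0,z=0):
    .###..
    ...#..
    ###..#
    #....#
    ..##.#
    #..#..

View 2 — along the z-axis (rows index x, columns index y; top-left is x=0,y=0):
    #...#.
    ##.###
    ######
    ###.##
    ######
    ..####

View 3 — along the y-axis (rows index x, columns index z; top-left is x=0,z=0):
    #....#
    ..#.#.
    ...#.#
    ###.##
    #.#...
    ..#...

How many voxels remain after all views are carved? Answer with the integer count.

remaining voxels: 27

before carving: 216 voxels (6×6×6)
after view 1 [x-axis, 15 of 36 cells solid] → remaining = 90
after view 2 [z-axis, 28 of 36 cells solid] → remaining = 71
after view 3 [y-axis, 14 of 36 cells solid] → remaining = 27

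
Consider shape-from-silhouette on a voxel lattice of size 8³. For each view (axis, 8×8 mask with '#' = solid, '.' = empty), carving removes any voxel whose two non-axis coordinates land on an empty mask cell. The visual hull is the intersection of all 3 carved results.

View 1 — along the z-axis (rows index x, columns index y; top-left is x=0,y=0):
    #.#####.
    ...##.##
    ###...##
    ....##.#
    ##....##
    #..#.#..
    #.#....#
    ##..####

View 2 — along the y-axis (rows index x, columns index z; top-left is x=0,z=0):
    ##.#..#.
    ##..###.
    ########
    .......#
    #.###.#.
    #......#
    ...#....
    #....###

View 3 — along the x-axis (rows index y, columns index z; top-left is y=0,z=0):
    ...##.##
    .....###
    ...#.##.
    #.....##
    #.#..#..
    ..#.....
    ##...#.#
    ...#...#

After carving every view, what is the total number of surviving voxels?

start: 8×8×8 = 512 voxels
  1. axis=2 (XY plane), |mask|=34  ⇒  voxels=272
  2. axis=1 (XZ plane), |mask|=30  ⇒  voxels=140
  3. axis=0 (YZ plane), |mask|=23  ⇒  voxels=56

56 voxels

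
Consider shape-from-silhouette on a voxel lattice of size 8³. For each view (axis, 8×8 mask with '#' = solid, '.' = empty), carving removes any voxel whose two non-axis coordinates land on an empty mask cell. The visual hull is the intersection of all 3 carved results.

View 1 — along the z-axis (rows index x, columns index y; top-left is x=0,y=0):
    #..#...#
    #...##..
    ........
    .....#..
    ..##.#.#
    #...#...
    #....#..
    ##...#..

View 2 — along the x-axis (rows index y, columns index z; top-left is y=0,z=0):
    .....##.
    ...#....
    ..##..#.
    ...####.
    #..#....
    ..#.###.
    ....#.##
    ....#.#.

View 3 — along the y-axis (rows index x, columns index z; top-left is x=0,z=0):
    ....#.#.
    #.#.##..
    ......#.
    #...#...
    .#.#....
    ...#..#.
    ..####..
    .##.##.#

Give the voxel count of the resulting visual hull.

initial block: 8^3 = 512
V1 z: intersect with XY mask (18 set) -- 144 left
V2 x: intersect with YZ mask (21 set) -- 50 left
V3 y: intersect with XZ mask (22 set) -- 23 left

remaining voxels: 23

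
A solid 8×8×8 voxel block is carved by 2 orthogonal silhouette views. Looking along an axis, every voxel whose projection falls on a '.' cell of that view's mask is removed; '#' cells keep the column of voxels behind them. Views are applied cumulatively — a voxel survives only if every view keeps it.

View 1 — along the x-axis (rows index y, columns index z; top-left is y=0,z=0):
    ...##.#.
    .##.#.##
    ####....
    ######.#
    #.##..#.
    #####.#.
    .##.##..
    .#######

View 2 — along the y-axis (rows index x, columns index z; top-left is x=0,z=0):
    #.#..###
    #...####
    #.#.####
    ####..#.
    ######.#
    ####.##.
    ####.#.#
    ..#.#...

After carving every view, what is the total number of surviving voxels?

|visual hull| = 207

start: 8×8×8 = 512 voxels
after view 1 [x-axis, 40 of 64 cells solid] → remaining = 320
after view 2 [y-axis, 42 of 64 cells solid] → remaining = 207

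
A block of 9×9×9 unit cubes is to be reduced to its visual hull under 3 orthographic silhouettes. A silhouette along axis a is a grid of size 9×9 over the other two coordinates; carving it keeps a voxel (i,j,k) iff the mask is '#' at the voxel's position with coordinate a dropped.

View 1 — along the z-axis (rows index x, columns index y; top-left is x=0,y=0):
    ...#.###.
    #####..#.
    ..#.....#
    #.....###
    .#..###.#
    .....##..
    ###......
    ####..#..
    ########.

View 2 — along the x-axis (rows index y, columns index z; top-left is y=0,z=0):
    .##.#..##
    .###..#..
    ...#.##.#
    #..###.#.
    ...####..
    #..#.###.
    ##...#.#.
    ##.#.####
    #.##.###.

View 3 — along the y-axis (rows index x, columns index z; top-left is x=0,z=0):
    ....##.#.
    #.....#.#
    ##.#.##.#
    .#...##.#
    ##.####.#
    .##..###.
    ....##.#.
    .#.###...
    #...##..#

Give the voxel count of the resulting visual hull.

|visual hull| = 90

full grid |V| = 729
carve view 1 (along z, XY-mask fill 39/81): 351 voxels remain
carve view 2 (along x, YZ-mask fill 44/81): 187 voxels remain
carve view 3 (along y, XZ-mask fill 39/81): 90 voxels remain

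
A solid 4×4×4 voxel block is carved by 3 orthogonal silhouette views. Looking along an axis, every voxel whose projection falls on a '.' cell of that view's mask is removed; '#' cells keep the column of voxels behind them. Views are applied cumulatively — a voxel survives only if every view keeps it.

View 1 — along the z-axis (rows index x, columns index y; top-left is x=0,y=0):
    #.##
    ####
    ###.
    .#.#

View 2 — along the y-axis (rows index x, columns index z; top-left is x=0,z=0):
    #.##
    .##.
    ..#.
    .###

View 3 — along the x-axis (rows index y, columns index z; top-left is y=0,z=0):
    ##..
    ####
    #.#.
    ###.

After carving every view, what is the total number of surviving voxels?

|visual hull| = 18

initial block: 4^3 = 64
[1] z-view keeps 12 columns → grid now 48
[2] y-view keeps 9 columns → grid now 26
[3] x-view keeps 11 columns → grid now 18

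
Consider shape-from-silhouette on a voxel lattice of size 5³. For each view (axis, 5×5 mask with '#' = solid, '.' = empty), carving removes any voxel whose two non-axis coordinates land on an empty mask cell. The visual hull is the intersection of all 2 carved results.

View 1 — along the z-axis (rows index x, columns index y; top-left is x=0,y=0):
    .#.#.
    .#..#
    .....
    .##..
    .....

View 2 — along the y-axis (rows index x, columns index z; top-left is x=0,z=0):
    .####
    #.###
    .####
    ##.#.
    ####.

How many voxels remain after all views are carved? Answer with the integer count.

full grid |V| = 125
V1 z: intersect with XY mask (6 set) -- 30 left
V2 y: intersect with XZ mask (19 set) -- 22 left

|visual hull| = 22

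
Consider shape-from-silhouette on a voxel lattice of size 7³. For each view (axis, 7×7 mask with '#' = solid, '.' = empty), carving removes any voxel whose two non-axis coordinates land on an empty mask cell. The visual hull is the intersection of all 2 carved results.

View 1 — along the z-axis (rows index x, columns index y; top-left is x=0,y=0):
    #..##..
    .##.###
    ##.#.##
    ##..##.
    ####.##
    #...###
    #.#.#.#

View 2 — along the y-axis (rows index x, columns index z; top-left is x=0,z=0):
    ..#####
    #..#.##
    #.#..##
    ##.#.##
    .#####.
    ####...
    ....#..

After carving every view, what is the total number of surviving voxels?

remaining voxels: 125

before carving: 343 voxels (7×7×7)
after view 1 [z-axis, 31 of 49 cells solid] → remaining = 217
after view 2 [y-axis, 28 of 49 cells solid] → remaining = 125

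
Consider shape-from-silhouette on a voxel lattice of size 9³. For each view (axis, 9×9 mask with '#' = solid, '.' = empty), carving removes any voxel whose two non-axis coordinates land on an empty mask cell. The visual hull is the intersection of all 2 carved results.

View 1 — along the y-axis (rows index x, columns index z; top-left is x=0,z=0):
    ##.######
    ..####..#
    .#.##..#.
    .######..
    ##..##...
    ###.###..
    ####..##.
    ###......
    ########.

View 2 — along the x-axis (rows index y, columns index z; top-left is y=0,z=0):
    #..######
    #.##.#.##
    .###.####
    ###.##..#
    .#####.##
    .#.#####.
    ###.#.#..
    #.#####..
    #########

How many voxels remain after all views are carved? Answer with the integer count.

before carving: 729 voxels (9×9×9)
  1. axis=1 (XZ plane), |mask|=50  ⇒  voxels=450
  2. axis=0 (YZ plane), |mask|=59  ⇒  voxels=331

|visual hull| = 331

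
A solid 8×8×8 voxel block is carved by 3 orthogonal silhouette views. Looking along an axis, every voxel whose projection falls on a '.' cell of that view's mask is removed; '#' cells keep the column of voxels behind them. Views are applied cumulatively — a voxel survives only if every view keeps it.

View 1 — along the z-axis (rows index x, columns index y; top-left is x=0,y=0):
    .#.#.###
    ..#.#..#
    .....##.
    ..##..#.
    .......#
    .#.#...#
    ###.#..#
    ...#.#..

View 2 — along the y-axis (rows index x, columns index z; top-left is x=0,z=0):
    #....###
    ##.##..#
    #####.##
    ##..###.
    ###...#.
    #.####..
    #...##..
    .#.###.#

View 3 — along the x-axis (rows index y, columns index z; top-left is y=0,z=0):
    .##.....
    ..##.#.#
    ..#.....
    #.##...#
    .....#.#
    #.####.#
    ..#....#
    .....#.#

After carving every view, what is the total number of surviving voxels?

36 voxels

start: 8×8×8 = 512 voxels
step 1: project along z, AND mask (24/64) → |grid| = 192
step 2: project along y, AND mask (38/64) → |grid| = 108
step 3: project along x, AND mask (23/64) → |grid| = 36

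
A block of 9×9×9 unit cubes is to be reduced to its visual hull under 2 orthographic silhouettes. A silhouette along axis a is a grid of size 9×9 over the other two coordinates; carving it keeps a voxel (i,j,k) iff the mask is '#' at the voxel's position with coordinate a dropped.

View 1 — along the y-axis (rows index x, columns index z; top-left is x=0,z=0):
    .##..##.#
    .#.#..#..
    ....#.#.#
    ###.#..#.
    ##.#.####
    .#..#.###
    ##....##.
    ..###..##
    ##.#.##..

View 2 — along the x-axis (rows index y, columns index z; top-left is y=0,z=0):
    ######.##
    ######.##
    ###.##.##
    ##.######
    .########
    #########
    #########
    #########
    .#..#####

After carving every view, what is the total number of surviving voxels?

335 voxels

start: 9×9×9 = 729 voxels
step 1: project along y, AND mask (42/81) → |grid| = 378
step 2: project along x, AND mask (72/81) → |grid| = 335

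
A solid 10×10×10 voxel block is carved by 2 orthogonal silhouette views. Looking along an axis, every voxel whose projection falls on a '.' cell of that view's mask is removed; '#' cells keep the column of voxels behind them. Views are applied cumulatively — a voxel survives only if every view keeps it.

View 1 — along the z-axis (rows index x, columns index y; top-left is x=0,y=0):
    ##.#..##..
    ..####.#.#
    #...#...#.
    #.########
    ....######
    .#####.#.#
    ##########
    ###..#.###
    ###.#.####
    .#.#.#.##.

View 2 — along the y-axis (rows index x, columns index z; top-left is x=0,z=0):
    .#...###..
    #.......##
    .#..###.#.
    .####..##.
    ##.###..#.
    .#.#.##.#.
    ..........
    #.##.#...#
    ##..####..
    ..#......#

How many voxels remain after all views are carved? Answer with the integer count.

|visual hull| = 271

before carving: 1000 voxels (10×10×10)
  1. axis=2 (XY plane), |mask|=66  ⇒  voxels=660
  2. axis=1 (XZ plane), |mask|=42  ⇒  voxels=271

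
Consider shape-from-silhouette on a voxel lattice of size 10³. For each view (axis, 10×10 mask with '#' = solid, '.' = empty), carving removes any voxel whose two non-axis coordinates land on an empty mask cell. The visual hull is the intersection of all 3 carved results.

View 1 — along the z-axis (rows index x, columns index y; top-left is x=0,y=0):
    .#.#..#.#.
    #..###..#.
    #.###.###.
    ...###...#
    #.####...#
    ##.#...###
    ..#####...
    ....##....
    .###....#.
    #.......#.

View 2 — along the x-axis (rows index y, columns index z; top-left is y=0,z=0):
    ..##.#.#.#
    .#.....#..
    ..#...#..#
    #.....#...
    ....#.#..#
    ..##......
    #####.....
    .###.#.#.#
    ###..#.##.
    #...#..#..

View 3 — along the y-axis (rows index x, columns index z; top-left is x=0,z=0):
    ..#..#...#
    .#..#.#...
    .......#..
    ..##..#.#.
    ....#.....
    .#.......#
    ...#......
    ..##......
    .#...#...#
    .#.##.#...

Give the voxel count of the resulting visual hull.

voxel count = 31

before carving: 1000 voxels (10×10×10)
after view 1 [z-axis, 45 of 100 cells solid] → remaining = 450
after view 2 [x-axis, 37 of 100 cells solid] → remaining = 159
after view 3 [y-axis, 24 of 100 cells solid] → remaining = 31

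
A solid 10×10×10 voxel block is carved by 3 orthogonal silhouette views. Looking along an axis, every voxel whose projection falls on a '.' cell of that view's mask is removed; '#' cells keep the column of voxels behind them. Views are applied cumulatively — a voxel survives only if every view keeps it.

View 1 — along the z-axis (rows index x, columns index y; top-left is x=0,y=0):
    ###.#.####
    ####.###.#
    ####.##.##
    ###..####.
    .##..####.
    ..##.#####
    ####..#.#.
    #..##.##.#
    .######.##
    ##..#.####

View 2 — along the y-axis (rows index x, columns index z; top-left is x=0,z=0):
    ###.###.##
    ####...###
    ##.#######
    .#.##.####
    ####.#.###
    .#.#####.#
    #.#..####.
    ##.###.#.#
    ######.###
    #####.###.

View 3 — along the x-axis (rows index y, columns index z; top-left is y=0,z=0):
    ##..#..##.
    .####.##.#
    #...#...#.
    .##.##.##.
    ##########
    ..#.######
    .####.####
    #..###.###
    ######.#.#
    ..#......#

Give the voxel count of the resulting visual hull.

start: 10×10×10 = 1000 voxels
V1 z: intersect with XY mask (71 set) -- 710 left
V2 y: intersect with XZ mask (76 set) -- 544 left
V3 x: intersect with YZ mask (63 set) -- 336 left

voxel count = 336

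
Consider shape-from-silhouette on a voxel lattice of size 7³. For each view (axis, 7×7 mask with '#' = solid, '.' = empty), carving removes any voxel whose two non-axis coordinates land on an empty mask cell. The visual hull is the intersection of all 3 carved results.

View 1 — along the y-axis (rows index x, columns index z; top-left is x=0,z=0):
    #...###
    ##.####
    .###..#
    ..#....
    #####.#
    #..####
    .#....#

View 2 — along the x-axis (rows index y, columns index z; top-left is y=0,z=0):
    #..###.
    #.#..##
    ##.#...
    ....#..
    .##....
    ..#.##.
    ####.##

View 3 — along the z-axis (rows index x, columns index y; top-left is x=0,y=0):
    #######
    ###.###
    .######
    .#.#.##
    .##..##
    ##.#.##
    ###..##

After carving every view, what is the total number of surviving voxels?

before carving: 343 voxels (7×7×7)
carve view 1 (along y, XZ-mask fill 28/49): 196 voxels remain
carve view 2 (along x, YZ-mask fill 23/49): 88 voxels remain
carve view 3 (along z, XY-mask fill 37/49): 76 voxels remain

76 voxels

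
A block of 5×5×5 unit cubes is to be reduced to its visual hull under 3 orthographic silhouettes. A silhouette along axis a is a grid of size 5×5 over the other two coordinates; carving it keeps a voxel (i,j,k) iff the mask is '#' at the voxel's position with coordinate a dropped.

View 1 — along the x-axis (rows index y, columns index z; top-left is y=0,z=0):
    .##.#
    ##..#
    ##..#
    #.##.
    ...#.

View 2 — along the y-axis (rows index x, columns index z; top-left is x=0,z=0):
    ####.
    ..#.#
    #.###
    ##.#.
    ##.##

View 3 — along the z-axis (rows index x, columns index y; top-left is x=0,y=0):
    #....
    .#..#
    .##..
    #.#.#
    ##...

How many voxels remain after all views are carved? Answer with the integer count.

before carving: 125 voxels (5×5×5)
after view 1 [x-axis, 13 of 25 cells solid] → remaining = 65
after view 2 [y-axis, 17 of 25 cells solid] → remaining = 44
after view 3 [z-axis, 10 of 25 cells solid] → remaining = 16

remaining voxels: 16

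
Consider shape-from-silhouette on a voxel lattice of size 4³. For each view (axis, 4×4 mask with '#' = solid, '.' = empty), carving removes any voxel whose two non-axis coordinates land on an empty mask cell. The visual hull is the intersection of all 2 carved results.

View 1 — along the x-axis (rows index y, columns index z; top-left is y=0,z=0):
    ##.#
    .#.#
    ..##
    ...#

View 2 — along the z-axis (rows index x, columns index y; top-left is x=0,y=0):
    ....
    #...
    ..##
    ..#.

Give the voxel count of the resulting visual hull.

start: 4×4×4 = 64 voxels
[1] x-view keeps 8 columns → grid now 32
[2] z-view keeps 4 columns → grid now 8

8 voxels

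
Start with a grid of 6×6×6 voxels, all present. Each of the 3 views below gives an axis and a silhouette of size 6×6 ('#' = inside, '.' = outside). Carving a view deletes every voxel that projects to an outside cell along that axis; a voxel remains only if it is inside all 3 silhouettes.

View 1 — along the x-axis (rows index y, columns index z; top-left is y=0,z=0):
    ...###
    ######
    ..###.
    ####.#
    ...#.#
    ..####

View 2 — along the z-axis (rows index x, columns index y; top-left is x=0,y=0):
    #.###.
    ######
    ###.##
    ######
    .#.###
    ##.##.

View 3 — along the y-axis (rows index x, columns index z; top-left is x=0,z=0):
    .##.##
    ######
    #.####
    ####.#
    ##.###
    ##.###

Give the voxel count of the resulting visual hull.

voxel count = 95

full grid |V| = 216
carve view 1 (along x, YZ-mask fill 23/36): 138 voxels remain
carve view 2 (along z, XY-mask fill 29/36): 110 voxels remain
carve view 3 (along y, XZ-mask fill 30/36): 95 voxels remain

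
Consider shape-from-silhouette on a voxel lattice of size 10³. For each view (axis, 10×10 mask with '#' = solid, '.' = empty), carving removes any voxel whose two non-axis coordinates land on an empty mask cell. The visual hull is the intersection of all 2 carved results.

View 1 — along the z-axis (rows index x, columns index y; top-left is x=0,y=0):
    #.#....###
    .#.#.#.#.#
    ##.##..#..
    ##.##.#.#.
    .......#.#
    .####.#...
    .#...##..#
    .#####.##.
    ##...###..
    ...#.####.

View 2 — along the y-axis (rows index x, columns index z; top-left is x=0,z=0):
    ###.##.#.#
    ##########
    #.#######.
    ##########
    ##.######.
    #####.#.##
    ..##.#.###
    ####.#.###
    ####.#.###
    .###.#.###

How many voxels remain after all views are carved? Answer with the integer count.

|visual hull| = 396

full grid |V| = 1000
step 1: project along z, AND mask (49/100) → |grid| = 490
step 2: project along y, AND mask (80/100) → |grid| = 396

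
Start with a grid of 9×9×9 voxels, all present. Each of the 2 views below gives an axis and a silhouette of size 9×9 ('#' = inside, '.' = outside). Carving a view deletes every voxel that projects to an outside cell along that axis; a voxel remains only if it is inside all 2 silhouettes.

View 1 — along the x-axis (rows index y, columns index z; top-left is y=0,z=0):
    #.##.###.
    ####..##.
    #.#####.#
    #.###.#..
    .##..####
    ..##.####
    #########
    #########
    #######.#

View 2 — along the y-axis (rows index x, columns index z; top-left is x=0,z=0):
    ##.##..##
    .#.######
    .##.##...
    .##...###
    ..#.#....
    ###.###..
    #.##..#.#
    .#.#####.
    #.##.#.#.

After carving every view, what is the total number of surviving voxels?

full grid |V| = 729
V1 x: intersect with YZ mask (62 set) -- 558 left
V2 y: intersect with XZ mask (46 set) -- 316 left

remaining voxels: 316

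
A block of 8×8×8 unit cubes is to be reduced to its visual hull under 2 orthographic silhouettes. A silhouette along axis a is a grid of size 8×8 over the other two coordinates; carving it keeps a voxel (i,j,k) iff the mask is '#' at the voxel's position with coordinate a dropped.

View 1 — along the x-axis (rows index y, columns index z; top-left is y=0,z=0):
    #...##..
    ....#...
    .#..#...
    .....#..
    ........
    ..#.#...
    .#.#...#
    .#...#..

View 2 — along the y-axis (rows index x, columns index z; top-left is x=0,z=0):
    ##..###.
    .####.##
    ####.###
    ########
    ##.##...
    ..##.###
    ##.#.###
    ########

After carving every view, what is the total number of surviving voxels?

|visual hull| = 83

before carving: 512 voxels (8×8×8)
step 1: project along x, AND mask (14/64) → |grid| = 112
step 2: project along y, AND mask (49/64) → |grid| = 83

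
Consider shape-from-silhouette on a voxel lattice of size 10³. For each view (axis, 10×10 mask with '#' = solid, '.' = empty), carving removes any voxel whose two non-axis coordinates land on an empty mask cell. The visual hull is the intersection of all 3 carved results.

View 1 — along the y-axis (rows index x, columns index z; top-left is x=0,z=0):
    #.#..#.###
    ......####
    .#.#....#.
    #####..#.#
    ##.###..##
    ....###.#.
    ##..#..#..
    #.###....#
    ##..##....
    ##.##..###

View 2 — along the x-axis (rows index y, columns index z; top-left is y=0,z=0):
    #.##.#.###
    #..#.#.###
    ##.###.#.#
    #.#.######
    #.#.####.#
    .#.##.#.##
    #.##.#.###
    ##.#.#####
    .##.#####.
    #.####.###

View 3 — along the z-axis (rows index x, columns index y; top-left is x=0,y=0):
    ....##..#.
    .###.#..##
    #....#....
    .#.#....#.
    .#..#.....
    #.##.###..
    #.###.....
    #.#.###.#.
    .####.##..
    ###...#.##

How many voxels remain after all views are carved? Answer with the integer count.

remaining voxels: 153

initial block: 10^3 = 1000
step 1: project along y, AND mask (51/100) → |grid| = 510
step 2: project along x, AND mask (71/100) → |grid| = 368
step 3: project along z, AND mask (44/100) → |grid| = 153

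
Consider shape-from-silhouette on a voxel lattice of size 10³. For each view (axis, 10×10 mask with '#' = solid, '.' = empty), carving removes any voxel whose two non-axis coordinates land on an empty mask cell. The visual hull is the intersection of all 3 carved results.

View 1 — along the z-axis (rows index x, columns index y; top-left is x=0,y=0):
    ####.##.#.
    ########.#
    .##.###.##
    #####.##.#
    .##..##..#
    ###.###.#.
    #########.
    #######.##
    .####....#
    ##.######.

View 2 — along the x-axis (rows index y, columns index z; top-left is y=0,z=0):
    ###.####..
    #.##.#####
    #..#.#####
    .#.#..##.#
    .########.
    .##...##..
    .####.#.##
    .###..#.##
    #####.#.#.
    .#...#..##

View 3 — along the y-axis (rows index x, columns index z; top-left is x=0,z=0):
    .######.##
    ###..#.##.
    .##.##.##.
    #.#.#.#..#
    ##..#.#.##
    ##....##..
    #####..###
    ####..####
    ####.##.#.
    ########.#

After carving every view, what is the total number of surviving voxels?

initial block: 10^3 = 1000
  1. axis=2 (XY plane), |mask|=74  ⇒  voxels=740
  2. axis=0 (YZ plane), |mask|=63  ⇒  voxels=476
  3. axis=1 (XZ plane), |mask|=67  ⇒  voxels=323

323 voxels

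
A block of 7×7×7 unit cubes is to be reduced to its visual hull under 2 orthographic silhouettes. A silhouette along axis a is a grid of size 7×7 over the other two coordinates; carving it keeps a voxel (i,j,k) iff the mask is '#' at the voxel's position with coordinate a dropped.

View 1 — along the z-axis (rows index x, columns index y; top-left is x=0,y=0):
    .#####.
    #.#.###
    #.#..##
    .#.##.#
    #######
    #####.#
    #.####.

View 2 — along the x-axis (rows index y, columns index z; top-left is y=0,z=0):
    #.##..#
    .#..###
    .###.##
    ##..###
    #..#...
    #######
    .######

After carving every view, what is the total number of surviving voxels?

full grid |V| = 343
V1 z: intersect with XY mask (36 set) -- 252 left
V2 x: intersect with YZ mask (33 set) -- 168 left

168 voxels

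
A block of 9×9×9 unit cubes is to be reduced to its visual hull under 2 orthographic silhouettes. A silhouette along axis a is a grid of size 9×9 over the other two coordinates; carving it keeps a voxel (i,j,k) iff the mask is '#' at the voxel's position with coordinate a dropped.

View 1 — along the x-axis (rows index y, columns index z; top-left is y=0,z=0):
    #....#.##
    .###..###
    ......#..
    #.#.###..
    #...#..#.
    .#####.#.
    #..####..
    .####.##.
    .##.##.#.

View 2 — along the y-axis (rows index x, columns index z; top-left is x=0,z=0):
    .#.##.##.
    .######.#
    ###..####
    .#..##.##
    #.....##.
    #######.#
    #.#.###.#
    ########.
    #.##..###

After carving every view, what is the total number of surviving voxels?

|visual hull| = 252

start: 9×9×9 = 729 voxels
after view 1 [x-axis, 41 of 81 cells solid] → remaining = 369
after view 2 [y-axis, 55 of 81 cells solid] → remaining = 252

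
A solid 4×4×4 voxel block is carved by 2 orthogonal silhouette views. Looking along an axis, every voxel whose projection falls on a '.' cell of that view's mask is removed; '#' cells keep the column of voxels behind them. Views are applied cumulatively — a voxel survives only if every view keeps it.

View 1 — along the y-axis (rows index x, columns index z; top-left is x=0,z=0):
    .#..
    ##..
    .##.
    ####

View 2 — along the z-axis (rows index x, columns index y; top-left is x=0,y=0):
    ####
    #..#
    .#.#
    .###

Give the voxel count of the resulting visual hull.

before carving: 64 voxels (4×4×4)
step 1: project along y, AND mask (9/16) → |grid| = 36
step 2: project along z, AND mask (11/16) → |grid| = 24

24 voxels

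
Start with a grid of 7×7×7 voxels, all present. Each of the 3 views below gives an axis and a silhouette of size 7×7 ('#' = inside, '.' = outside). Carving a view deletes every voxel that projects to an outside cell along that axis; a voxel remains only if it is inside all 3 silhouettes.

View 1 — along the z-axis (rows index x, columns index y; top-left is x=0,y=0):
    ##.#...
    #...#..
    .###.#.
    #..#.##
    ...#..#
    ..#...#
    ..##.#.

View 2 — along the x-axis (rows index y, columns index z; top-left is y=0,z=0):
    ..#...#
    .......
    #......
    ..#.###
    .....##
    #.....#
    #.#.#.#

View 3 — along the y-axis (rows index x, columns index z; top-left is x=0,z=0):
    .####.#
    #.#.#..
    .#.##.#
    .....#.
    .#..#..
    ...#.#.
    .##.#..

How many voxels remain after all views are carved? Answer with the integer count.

remaining voxels: 14

start: 7×7×7 = 343 voxels
  1. axis=2 (XY plane), |mask|=20  ⇒  voxels=140
  2. axis=0 (YZ plane), |mask|=15  ⇒  voxels=49
  3. axis=1 (XZ plane), |mask|=20  ⇒  voxels=14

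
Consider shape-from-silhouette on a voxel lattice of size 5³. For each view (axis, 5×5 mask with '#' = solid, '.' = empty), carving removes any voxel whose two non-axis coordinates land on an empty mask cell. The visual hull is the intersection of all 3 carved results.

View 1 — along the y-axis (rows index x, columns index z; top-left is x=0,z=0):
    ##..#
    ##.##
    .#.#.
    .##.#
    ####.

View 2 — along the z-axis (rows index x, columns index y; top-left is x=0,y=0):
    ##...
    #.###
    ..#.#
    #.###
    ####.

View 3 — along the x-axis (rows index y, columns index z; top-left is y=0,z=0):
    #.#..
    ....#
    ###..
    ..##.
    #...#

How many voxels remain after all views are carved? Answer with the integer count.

remaining voxels: 21

start: 5×5×5 = 125 voxels
  1. axis=1 (XZ plane), |mask|=16  ⇒  voxels=80
  2. axis=2 (XY plane), |mask|=16  ⇒  voxels=54
  3. axis=0 (YZ plane), |mask|=10  ⇒  voxels=21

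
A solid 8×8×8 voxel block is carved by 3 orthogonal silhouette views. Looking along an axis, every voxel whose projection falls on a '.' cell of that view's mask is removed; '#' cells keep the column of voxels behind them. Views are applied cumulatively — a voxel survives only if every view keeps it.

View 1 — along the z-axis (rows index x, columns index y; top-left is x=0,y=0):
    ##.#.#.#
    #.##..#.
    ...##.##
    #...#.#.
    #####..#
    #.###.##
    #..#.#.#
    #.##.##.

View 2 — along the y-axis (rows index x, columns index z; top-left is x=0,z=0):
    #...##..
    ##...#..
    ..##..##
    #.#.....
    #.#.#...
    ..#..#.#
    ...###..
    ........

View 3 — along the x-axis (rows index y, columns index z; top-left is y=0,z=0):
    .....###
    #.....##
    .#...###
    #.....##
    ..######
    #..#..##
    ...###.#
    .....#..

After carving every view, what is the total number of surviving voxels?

voxel count = 37

initial block: 8^3 = 512
after view 1 [z-axis, 37 of 64 cells solid] → remaining = 296
after view 2 [y-axis, 21 of 64 cells solid] → remaining = 97
after view 3 [x-axis, 28 of 64 cells solid] → remaining = 37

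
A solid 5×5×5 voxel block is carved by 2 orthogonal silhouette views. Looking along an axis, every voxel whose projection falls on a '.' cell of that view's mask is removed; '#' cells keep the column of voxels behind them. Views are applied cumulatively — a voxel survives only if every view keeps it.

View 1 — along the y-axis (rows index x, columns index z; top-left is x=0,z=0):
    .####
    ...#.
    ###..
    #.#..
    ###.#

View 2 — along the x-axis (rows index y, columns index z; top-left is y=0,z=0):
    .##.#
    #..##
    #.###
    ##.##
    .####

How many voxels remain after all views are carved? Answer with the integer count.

48 voxels

initial block: 5^3 = 125
  1. axis=1 (XZ plane), |mask|=14  ⇒  voxels=70
  2. axis=0 (YZ plane), |mask|=18  ⇒  voxels=48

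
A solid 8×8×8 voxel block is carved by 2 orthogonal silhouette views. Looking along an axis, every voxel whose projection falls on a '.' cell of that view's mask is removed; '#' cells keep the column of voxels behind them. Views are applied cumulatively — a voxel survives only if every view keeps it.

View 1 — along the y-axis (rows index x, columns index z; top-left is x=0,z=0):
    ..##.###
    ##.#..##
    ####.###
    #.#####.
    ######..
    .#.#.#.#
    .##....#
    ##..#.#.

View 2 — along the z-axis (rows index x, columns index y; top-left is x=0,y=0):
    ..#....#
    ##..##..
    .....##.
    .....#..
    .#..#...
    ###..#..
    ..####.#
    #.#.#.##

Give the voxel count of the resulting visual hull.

initial block: 8^3 = 512
step 1: project along y, AND mask (40/64) → |grid| = 320
step 2: project along z, AND mask (25/64) → |grid| = 113

|visual hull| = 113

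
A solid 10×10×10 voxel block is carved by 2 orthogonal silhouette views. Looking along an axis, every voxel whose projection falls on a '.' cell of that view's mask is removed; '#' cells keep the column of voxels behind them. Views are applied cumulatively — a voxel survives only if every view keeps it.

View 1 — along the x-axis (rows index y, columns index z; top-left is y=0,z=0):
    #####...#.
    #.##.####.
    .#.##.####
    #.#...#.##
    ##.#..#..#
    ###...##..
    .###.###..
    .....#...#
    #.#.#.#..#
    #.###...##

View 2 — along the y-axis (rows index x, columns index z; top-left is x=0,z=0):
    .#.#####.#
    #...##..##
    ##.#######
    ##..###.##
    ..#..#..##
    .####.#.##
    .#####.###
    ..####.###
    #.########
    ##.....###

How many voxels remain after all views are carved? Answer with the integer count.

initial block: 10^3 = 1000
V1 x: intersect with YZ mask (54 set) -- 540 left
V2 y: intersect with XZ mask (68 set) -- 356 left

voxel count = 356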